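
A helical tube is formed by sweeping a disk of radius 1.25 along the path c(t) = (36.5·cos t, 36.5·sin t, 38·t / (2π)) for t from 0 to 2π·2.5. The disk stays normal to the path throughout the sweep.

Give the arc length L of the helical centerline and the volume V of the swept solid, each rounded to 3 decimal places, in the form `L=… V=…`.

2πR = 2π·36.5 = 229.336264
per-turn = √(229.336264² + 38²) = √(52595.1219 + 1444) = √54039.1219 = 232.463162
L = 2.5 × 232.463162 = 581.157906
V = π·1.25² × L = 4.908739 × 581.157906 = 2852.752200

L=581.158 V=2852.752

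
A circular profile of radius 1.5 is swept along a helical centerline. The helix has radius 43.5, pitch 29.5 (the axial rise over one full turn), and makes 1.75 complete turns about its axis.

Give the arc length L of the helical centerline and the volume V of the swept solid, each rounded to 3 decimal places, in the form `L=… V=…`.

2πR = 2π·43.5 = 273.318561
per-turn = √(273.318561² + 29.5²) = √(74703.0357 + 870.25) = √75573.2857 = 274.905958
L = 1.75 × 274.905958 = 481.085426
V = π·1.5² × L = 7.068583 × 481.085426 = 3400.592493

L=481.085 V=3400.592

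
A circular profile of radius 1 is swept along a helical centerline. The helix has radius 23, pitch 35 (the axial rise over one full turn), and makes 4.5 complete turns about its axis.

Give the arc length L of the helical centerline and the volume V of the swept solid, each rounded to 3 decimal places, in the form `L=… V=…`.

L=669.111 V=2102.073

2πR = 2π·23 = 144.513262
per-turn = √(144.513262² + 35²) = √(20884.0829 + 1225) = √22109.0829 = 148.691233
L = 4.5 × 148.691233 = 669.110551
V = π·1² × L = 3.141593 × 669.110551 = 2102.072790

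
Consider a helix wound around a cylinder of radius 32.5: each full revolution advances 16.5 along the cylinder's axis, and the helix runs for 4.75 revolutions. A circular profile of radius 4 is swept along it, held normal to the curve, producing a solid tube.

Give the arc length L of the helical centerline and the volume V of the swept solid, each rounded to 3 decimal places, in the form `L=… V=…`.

2πR = 2π·32.5 = 204.203522
per-turn = √(204.203522² + 16.5²) = √(41699.0786 + 272.25) = √41971.3286 = 204.869052
L = 4.75 × 204.869052 = 973.127998
V = π·4² × L = 50.265482 × 973.127998 = 48914.748336

L=973.128 V=48914.748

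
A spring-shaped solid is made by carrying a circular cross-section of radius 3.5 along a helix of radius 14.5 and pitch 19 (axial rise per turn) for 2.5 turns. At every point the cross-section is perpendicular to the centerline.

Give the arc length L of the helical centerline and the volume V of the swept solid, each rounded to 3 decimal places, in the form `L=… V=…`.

L=232.666 V=8954.028

2πR = 2π·14.5 = 91.106187
per-turn = √(91.106187² + 19²) = √(8300.3373 + 361) = √8661.3373 = 93.066306
L = 2.5 × 93.066306 = 232.665765
V = π·3.5² × L = 38.484510 × 232.665765 = 8954.027956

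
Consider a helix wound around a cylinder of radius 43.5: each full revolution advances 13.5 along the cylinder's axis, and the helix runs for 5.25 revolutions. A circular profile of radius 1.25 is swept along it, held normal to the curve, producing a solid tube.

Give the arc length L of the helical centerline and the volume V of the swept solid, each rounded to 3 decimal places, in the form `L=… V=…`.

L=1436.672 V=7052.246

2πR = 2π·43.5 = 273.318561
per-turn = √(273.318561² + 13.5²) = √(74703.0357 + 182.25) = √74885.2857 = 273.651760
L = 5.25 × 273.651760 = 1436.671740
V = π·1.25² × L = 4.908739 × 1436.671740 = 7052.245911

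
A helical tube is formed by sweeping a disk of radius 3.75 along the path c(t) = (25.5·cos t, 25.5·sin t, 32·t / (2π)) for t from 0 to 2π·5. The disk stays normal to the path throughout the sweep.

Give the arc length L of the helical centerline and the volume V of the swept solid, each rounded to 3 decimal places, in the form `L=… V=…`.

L=816.928 V=36090.765

2πR = 2π·25.5 = 160.221225
per-turn = √(160.221225² + 32²) = √(25670.8410 + 1024) = √26694.8410 = 163.385559
L = 5 × 163.385559 = 816.927797
V = π·3.75² × L = 44.178647 × 816.927797 = 36090.764534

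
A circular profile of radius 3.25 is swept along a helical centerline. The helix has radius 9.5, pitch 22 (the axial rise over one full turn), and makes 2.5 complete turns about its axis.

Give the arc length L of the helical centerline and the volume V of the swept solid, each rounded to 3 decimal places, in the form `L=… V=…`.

L=159.039 V=5277.391

2πR = 2π·9.5 = 59.690260
per-turn = √(59.690260² + 22²) = √(3562.9272 + 484) = √4046.9272 = 63.615463
L = 2.5 × 63.615463 = 159.038659
V = π·3.25² × L = 33.183072 × 159.038659 = 5277.391323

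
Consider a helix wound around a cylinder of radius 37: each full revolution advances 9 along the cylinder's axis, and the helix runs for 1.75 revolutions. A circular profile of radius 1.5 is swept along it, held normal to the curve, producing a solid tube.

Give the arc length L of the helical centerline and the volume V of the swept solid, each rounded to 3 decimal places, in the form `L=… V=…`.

2πR = 2π·37 = 232.477856
per-turn = √(232.477856² + 9²) = √(54045.9537 + 81) = √54126.9537 = 232.652001
L = 1.75 × 232.652001 = 407.141002
V = π·1.5² × L = 7.068583 × 407.141002 = 2877.910159

L=407.141 V=2877.910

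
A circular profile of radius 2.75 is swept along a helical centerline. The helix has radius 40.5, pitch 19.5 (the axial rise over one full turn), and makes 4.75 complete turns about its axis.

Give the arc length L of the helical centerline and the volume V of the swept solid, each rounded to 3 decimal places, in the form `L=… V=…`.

L=1212.272 V=28801.504

2πR = 2π·40.5 = 254.469005
per-turn = √(254.469005² + 19.5²) = √(64754.4745 + 380.25) = √65134.7245 = 255.215055
L = 4.75 × 255.215055 = 1212.271513
V = π·2.75² × L = 23.758294 × 1212.271513 = 28801.503548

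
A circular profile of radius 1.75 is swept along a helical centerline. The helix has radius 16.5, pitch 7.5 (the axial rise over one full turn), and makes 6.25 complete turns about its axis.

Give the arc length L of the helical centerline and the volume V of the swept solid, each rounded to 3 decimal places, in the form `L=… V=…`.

L=649.647 V=6250.335

2πR = 2π·16.5 = 103.672558
per-turn = √(103.672558² + 7.5²) = √(10747.9992 + 56.25) = √10804.2492 = 103.943490
L = 6.25 × 103.943490 = 649.646815
V = π·1.75² × L = 9.621128 × 649.646815 = 6250.334837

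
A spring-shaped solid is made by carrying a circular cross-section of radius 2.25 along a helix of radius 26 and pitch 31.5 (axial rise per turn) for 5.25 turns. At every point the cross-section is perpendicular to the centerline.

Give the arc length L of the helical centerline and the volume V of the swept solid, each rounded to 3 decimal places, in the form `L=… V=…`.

L=873.453 V=13891.674

2πR = 2π·26 = 163.362818
per-turn = √(163.362818² + 31.5²) = √(26687.4103 + 992.25) = √27679.6603 = 166.372054
L = 5.25 × 166.372054 = 873.453283
V = π·2.25² × L = 15.904313 × 873.453283 = 13891.674232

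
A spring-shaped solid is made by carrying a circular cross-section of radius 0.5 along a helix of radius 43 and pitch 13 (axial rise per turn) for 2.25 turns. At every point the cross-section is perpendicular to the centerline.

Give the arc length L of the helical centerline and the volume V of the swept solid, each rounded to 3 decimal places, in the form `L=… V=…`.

L=608.601 V=477.994

2πR = 2π·43 = 270.176968
per-turn = √(270.176968² + 13²) = √(72995.5942 + 169) = √73164.5942 = 270.489545
L = 2.25 × 270.489545 = 608.601477
V = π·0.5² × L = 0.785398 × 608.601477 = 477.994482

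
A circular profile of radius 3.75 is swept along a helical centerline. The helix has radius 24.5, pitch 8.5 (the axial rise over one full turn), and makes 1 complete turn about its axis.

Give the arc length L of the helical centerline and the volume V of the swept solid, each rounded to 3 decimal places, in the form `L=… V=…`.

L=154.173 V=6811.134

2πR = 2π·24.5 = 153.938040
per-turn = √(153.938040² + 8.5²) = √(23696.9202 + 72.25) = √23769.1702 = 154.172534
L = 1 × 154.172534 = 154.172534
V = π·3.75² × L = 44.178647 × 154.172534 = 6811.133899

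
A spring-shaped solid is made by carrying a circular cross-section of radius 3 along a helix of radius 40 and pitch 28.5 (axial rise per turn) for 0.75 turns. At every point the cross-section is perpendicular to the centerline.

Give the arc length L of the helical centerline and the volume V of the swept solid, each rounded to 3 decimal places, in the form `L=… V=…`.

L=189.704 V=5363.744

2πR = 2π·40 = 251.327412
per-turn = √(251.327412² + 28.5²) = √(63165.4682 + 812.25) = √63977.7182 = 252.938171
L = 0.75 × 252.938171 = 189.703628
V = π·3² × L = 28.274334 × 189.703628 = 5363.743716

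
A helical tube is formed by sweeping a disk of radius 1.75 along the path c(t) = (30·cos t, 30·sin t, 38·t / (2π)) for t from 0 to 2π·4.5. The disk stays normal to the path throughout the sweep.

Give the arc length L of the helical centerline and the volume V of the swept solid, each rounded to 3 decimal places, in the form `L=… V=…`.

L=865.295 V=8325.112

2πR = 2π·30 = 188.495559
per-turn = √(188.495559² + 38²) = √(35530.5758 + 1444) = √36974.5758 = 192.287742
L = 4.5 × 192.287742 = 865.294840
V = π·1.75² × L = 9.621128 × 865.294840 = 8325.111986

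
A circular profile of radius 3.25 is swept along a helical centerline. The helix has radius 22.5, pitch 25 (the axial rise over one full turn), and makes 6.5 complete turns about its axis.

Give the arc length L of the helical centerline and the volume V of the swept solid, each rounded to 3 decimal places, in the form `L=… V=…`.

2πR = 2π·22.5 = 141.371669
per-turn = √(141.371669² + 25²) = √(19985.9489 + 625) = √20610.9489 = 143.565138
L = 6.5 × 143.565138 = 933.173398
V = π·3.25² × L = 33.183072 × 933.173398 = 30965.560445

L=933.173 V=30965.560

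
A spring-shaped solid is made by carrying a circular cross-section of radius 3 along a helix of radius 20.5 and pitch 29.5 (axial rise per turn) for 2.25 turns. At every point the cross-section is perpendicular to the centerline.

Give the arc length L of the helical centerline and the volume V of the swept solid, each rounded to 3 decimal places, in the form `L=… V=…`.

2πR = 2π·20.5 = 128.805299
per-turn = √(128.805299² + 29.5²) = √(16590.8050 + 870.25) = √17461.0550 = 132.140285
L = 2.25 × 132.140285 = 297.315642
V = π·3² × L = 28.274334 × 297.315642 = 8406.401728

L=297.316 V=8406.402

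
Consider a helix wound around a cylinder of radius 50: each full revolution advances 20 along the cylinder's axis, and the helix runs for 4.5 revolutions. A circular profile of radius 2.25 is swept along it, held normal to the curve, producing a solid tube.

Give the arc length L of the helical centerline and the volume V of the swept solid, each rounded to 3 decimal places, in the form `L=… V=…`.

2πR = 2π·50 = 314.159265
per-turn = √(314.159265² + 20²) = √(98696.0440 + 400) = √99096.0440 = 314.795241
L = 4.5 × 314.795241 = 1416.578586
V = π·2.25² × L = 15.904313 × 1416.578586 = 22529.708955

L=1416.579 V=22529.709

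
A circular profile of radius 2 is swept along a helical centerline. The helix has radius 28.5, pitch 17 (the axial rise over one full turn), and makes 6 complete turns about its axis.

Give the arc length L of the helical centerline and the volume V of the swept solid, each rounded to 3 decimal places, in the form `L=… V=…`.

2πR = 2π·28.5 = 179.070781
per-turn = √(179.070781² + 17²) = √(32066.3447 + 289) = √32355.3447 = 179.875915
L = 6 × 179.875915 = 1079.255488
V = π·2² × L = 12.566371 × 1079.255488 = 13562.324454

L=1079.255 V=13562.324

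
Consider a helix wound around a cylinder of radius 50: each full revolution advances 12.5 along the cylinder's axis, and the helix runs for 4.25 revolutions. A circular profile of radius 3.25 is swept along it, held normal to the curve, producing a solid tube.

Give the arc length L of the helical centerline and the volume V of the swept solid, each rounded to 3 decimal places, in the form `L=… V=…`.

L=1336.233 V=44340.328

2πR = 2π·50 = 314.159265
per-turn = √(314.159265² + 12.5²) = √(98696.0440 + 156.25) = √98852.2940 = 314.407847
L = 4.25 × 314.407847 = 1336.233348
V = π·3.25² × L = 33.183072 × 1336.233348 = 44340.327938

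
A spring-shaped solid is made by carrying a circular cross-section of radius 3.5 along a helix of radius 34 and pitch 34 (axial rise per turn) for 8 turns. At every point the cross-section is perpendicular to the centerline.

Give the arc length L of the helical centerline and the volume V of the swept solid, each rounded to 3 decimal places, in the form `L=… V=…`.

L=1730.536 V=66598.834

2πR = 2π·34 = 213.628300
per-turn = √(213.628300² + 34²) = √(45637.0508 + 1156) = √46793.0508 = 216.317014
L = 8 × 216.317014 = 1730.536116
V = π·3.5² × L = 38.484510 × 1730.536116 = 66598.834465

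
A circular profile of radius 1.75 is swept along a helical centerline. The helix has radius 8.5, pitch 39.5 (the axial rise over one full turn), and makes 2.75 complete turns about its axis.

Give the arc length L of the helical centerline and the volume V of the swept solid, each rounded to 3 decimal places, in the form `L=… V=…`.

L=182.675 V=1757.536

2πR = 2π·8.5 = 53.407075
per-turn = √(53.407075² + 39.5²) = √(2852.3157 + 1560.25) = √4412.5657 = 66.427146
L = 2.75 × 66.427146 = 182.674650
V = π·1.75² × L = 9.621128 × 182.674650 = 1757.536103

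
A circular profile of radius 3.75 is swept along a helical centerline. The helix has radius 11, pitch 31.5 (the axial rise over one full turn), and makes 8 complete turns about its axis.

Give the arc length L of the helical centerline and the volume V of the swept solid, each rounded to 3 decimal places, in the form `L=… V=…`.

L=607.639 V=26844.658

2πR = 2π·11 = 69.115038
per-turn = √(69.115038² + 31.5²) = √(4776.8885 + 992.25) = √5769.1385 = 75.954845
L = 8 × 75.954845 = 607.638763
V = π·3.75² × L = 44.178647 × 607.638763 = 26844.658213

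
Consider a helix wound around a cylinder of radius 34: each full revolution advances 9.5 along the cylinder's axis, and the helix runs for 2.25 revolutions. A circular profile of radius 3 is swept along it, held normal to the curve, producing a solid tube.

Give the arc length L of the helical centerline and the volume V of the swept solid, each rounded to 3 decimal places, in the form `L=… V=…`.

2πR = 2π·34 = 213.628300
per-turn = √(213.628300² + 9.5²) = √(45637.0508 + 90.25) = √45727.3008 = 213.839427
L = 2.25 × 213.839427 = 481.138712
V = π·3² × L = 28.274334 × 481.138712 = 13603.876583

L=481.139 V=13603.877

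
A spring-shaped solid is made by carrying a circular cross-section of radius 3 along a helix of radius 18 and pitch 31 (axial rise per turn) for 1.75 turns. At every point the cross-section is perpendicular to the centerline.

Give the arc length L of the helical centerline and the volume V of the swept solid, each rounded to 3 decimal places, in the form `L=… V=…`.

2πR = 2π·18 = 113.097336
per-turn = √(113.097336² + 31²) = √(12791.0073 + 961) = √13752.0073 = 117.268953
L = 1.75 × 117.268953 = 205.220667
V = π·3² × L = 28.274334 × 205.220667 = 5802.477672

L=205.221 V=5802.478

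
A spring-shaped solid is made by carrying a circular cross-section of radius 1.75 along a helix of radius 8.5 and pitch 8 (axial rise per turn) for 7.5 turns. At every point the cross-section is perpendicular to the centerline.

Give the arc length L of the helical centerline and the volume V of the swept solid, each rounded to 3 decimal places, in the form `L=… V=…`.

2πR = 2π·8.5 = 53.407075
per-turn = √(53.407075² + 8²) = √(2852.3157 + 64) = √2916.3157 = 54.002923
L = 7.5 × 54.002923 = 405.021921
V = π·1.75² × L = 9.621128 × 405.021921 = 3896.767544

L=405.022 V=3896.768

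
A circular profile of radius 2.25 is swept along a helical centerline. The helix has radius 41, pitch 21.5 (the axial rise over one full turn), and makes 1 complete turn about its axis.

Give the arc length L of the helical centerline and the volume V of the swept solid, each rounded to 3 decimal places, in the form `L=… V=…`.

2πR = 2π·41 = 257.610598
per-turn = √(257.610598² + 21.5²) = √(66363.2200 + 462.25) = √66825.4700 = 258.506228
L = 1 × 258.506228 = 258.506228
V = π·2.25² × L = 15.904313 × 258.506228 = 4111.363916

L=258.506 V=4111.364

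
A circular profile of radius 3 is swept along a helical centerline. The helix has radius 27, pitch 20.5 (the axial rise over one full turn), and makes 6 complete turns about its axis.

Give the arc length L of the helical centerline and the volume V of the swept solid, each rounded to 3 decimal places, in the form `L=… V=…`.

2πR = 2π·27 = 169.646003
per-turn = √(169.646003² + 20.5²) = √(28779.7664 + 420.25) = √29200.0164 = 170.880123
L = 6 × 170.880123 = 1025.280738
V = π·3² × L = 28.274334 × 1025.280738 = 28989.129908

L=1025.281 V=28989.130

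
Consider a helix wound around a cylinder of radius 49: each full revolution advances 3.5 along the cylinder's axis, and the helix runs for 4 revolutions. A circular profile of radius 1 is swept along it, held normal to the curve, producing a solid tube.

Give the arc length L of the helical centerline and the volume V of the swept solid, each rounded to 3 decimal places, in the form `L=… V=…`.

2πR = 2π·49 = 307.876080
per-turn = √(307.876080² + 3.5²) = √(94787.6807 + 12.25) = √94799.9307 = 307.895974
L = 4 × 307.895974 = 1231.583895
V = π·1² × L = 3.141593 × 1231.583895 = 3869.134917

L=1231.584 V=3869.135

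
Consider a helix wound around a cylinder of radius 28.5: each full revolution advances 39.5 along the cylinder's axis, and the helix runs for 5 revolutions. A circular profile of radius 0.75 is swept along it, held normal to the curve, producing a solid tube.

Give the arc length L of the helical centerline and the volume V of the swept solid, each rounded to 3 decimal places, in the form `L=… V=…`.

2πR = 2π·28.5 = 179.070781
per-turn = √(179.070781² + 39.5²) = √(32066.3447 + 1560.25) = √33626.5947 = 183.375556
L = 5 × 183.375556 = 916.877782
V = π·0.75² × L = 1.767146 × 916.877782 = 1620.256784

L=916.878 V=1620.257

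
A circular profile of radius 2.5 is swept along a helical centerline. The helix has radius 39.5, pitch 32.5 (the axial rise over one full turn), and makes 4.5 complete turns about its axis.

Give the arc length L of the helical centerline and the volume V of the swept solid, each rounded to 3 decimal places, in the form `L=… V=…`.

L=1126.371 V=22116.247

2πR = 2π·39.5 = 248.185820
per-turn = √(248.185820² + 32.5²) = √(61596.2011 + 1056.25) = √62652.4511 = 250.304716
L = 4.5 × 250.304716 = 1126.371224
V = π·2.5² × L = 19.634954 × 1126.371224 = 22116.247265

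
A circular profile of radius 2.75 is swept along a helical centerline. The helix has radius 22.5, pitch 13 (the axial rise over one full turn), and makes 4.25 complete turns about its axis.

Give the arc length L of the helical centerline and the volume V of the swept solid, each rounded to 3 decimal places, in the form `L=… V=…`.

2πR = 2π·22.5 = 141.371669
per-turn = √(141.371669² + 13²) = √(19985.9489 + 169) = √20154.9489 = 141.968126
L = 4.25 × 141.968126 = 603.364537
V = π·2.75² × L = 23.758294 × 603.364537 = 14334.912331

L=603.365 V=14334.912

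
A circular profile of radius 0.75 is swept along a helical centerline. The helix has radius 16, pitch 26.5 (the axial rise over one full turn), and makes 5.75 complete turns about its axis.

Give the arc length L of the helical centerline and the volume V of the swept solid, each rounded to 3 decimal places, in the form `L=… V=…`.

L=597.799 V=1056.398

2πR = 2π·16 = 100.530965
per-turn = √(100.530965² + 26.5²) = √(10106.4749 + 702.25) = √10808.7249 = 103.965018
L = 5.75 × 103.965018 = 597.798852
V = π·0.75² × L = 1.767146 × 597.798852 = 1056.397771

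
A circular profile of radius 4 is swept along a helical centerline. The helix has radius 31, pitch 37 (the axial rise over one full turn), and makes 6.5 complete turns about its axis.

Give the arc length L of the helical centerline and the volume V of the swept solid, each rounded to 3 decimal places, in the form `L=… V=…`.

L=1288.702 V=64777.228

2πR = 2π·31 = 194.778745
per-turn = √(194.778745² + 37²) = √(37938.7593 + 1369) = √39307.7593 = 198.261845
L = 6.5 × 198.261845 = 1288.701995
V = π·4² × L = 50.265482 × 1288.701995 = 64777.227508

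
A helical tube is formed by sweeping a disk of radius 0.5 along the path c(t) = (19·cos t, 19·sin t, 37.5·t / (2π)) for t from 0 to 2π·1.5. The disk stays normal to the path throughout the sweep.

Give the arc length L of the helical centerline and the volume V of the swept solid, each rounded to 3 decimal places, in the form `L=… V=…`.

L=187.698 V=147.417

2πR = 2π·19 = 119.380521
per-turn = √(119.380521² + 37.5²) = √(14251.7088 + 1406.25) = √15657.9588 = 125.131766
L = 1.5 × 125.131766 = 187.697648
V = π·0.5² × L = 0.785398 × 187.697648 = 147.417388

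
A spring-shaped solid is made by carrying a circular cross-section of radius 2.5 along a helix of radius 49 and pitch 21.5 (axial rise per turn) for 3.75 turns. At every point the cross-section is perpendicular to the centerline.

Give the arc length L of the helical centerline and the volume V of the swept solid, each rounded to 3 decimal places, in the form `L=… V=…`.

2πR = 2π·49 = 307.876080
per-turn = √(307.876080² + 21.5²) = √(94787.6807 + 462.25) = √95249.9307 = 308.625875
L = 3.75 × 308.625875 = 1157.347031
V = π·2.5² × L = 19.634954 × 1157.347031 = 22724.455813

L=1157.347 V=22724.456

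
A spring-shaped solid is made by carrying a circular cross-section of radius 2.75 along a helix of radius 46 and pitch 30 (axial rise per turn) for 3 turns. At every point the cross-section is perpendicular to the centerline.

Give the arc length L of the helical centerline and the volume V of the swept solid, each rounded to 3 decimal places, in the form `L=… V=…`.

L=871.738 V=20711.006

2πR = 2π·46 = 289.026524
per-turn = √(289.026524² + 30²) = √(83536.3317 + 900) = √84436.3317 = 290.579304
L = 3 × 290.579304 = 871.737911
V = π·2.75² × L = 23.758294 × 871.737911 = 20711.005958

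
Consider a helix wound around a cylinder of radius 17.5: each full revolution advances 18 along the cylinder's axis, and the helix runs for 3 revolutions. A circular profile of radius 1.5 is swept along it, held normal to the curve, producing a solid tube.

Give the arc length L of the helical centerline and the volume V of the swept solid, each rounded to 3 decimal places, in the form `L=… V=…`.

L=334.258 V=2362.730

2πR = 2π·17.5 = 109.955743
per-turn = √(109.955743² + 18²) = √(12090.2654 + 324) = √12414.2654 = 111.419322
L = 3 × 111.419322 = 334.257967
V = π·1.5² × L = 7.068583 × 334.257967 = 2362.730341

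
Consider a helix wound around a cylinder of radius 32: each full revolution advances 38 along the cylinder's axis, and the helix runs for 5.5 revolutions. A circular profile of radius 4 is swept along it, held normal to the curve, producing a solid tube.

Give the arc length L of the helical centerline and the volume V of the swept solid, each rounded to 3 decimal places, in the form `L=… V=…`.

L=1125.417 V=56569.652

2πR = 2π·32 = 201.061930
per-turn = √(201.061930² + 38²) = √(40425.8996 + 1444) = √41869.8996 = 204.621357
L = 5.5 × 204.621357 = 1125.417462
V = π·4² × L = 50.265482 × 1125.417462 = 56569.651692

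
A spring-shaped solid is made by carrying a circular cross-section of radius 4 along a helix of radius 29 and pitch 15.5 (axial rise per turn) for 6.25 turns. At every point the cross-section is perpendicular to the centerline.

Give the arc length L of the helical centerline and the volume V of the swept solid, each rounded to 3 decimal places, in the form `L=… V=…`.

L=1142.940 V=57450.444

2πR = 2π·29 = 182.212374
per-turn = √(182.212374² + 15.5²) = √(33201.3492 + 240.25) = √33441.5992 = 182.870444
L = 6.25 × 182.870444 = 1142.940274
V = π·4² × L = 50.265482 × 1142.940274 = 57450.444271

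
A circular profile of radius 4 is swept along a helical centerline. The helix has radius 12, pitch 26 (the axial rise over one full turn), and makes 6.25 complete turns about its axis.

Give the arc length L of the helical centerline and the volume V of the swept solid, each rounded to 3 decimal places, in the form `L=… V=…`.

L=498.470 V=25055.835

2πR = 2π·12 = 75.398224
per-turn = √(75.398224² + 26²) = √(5684.8921 + 676) = √6360.8921 = 79.755201
L = 6.25 × 79.755201 = 498.470008
V = π·4² × L = 50.265482 × 498.470008 = 25055.835450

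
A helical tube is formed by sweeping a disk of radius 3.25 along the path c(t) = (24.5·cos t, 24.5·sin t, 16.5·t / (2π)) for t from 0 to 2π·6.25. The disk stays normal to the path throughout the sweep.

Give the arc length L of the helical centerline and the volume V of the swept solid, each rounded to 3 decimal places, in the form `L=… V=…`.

L=967.624 V=32108.729

2πR = 2π·24.5 = 153.938040
per-turn = √(153.938040² + 16.5²) = √(23696.9202 + 272.25) = √23969.1702 = 154.819799
L = 6.25 × 154.819799 = 967.623744
V = π·3.25² × L = 33.183072 × 967.623744 = 32108.728751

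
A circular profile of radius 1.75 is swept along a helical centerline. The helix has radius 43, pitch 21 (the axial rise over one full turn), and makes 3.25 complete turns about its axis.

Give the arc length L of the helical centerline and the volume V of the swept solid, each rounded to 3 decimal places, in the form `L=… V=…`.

L=880.724 V=8473.554

2πR = 2π·43 = 270.176968
per-turn = √(270.176968² + 21²) = √(72995.5942 + 441) = √73436.5942 = 270.991871
L = 3.25 × 270.991871 = 880.723581
V = π·1.75² × L = 9.621128 × 880.723581 = 8473.553864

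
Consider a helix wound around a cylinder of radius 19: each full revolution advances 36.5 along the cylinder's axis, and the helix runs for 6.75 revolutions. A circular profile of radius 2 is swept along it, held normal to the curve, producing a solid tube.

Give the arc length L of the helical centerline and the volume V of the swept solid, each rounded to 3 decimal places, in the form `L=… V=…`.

2πR = 2π·19 = 119.380521
per-turn = √(119.380521² + 36.5²) = √(14251.7088 + 1332.25) = √15583.9588 = 124.835727
L = 6.75 × 124.835727 = 842.641158
V = π·2² × L = 12.566371 × 842.641158 = 10588.941084

L=842.641 V=10588.941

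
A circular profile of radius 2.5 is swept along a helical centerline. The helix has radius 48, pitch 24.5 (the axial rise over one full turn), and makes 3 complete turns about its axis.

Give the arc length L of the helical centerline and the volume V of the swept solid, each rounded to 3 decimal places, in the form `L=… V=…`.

2πR = 2π·48 = 301.592895
per-turn = √(301.592895² + 24.5²) = √(90958.2742 + 600.25) = √91558.5242 = 302.586391
L = 3 × 302.586391 = 907.759174
V = π·2.5² × L = 19.634954 × 907.759174 = 17823.809696

L=907.759 V=17823.810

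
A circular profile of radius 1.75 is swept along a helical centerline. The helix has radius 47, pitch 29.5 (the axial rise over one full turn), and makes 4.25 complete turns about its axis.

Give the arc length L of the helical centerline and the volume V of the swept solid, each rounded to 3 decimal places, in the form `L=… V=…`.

2πR = 2π·47 = 295.309709
per-turn = √(295.309709² + 29.5²) = √(87207.8245 + 870.25) = √88078.0745 = 296.779505
L = 4.25 × 296.779505 = 1261.312896
V = π·1.75² × L = 9.621128 × 1261.312896 = 12135.252187

L=1261.313 V=12135.252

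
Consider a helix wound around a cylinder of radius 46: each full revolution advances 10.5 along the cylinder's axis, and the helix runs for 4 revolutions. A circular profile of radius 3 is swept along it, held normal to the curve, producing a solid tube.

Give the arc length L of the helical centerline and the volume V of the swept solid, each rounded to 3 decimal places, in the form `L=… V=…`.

L=1156.869 V=32709.693

2πR = 2π·46 = 289.026524
per-turn = √(289.026524² + 10.5²) = √(83536.3317 + 110.25) = √83646.5817 = 289.217188
L = 4 × 289.217188 = 1156.868751
V = π·3² × L = 28.274334 × 1156.868751 = 32709.693316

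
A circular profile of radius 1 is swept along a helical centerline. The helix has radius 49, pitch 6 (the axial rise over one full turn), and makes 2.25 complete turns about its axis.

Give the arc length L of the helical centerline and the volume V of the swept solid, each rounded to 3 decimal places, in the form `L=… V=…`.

2πR = 2π·49 = 307.876080
per-turn = √(307.876080² + 6²) = √(94787.6807 + 36) = √94823.6807 = 307.934540
L = 2.25 × 307.934540 = 692.852714
V = π·1² × L = 3.141593 × 692.852714 = 2176.660997

L=692.853 V=2176.661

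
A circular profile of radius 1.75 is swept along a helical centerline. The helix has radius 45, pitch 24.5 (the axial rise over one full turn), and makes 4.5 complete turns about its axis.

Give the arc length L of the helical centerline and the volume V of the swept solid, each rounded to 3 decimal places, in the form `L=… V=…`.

2πR = 2π·45 = 282.743339
per-turn = √(282.743339² + 24.5²) = √(79943.7956 + 600.25) = √80544.0456 = 283.802829
L = 4.5 × 283.802829 = 1277.112730
V = π·1.75² × L = 9.621128 × 1277.112730 = 12287.264406

L=1277.113 V=12287.264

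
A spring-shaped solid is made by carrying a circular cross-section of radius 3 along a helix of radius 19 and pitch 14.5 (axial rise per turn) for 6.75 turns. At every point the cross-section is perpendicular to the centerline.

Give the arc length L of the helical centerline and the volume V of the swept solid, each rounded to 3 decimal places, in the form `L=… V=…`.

2πR = 2π·19 = 119.380521
per-turn = √(119.380521² + 14.5²) = √(14251.7088 + 210.25) = √14461.9588 = 120.257884
L = 6.75 × 120.257884 = 811.740720
V = π·3² × L = 28.274334 × 811.740720 = 22951.428131

L=811.741 V=22951.428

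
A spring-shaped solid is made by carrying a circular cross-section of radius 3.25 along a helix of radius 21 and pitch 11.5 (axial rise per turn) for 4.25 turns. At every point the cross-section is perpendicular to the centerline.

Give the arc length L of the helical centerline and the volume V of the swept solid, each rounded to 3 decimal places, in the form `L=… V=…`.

L=562.900 V=18678.756

2πR = 2π·21 = 131.946891
per-turn = √(131.946891² + 11.5²) = √(17409.9822 + 132.25) = √17542.2322 = 132.447092
L = 4.25 × 132.447092 = 562.900141
V = π·3.25² × L = 33.183072 × 562.900141 = 18678.756126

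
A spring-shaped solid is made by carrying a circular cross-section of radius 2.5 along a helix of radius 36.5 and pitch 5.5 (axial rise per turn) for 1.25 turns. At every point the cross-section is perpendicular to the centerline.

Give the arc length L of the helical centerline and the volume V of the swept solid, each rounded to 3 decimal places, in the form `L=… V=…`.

2πR = 2π·36.5 = 229.336264
per-turn = √(229.336264² + 5.5²) = √(52595.1219 + 30.25) = √52625.3719 = 229.402205
L = 1.25 × 229.402205 = 286.752757
V = π·2.5² × L = 19.634954 × 286.752757 = 5630.377213

L=286.753 V=5630.377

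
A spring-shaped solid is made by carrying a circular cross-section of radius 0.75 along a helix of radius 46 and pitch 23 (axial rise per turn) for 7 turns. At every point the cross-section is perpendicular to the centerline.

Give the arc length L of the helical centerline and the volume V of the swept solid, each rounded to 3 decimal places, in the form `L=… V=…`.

L=2029.582 V=3586.567

2πR = 2π·46 = 289.026524
per-turn = √(289.026524² + 23²) = √(83536.3317 + 529) = √84065.3317 = 289.940221
L = 7 × 289.940221 = 2029.581546
V = π·0.75² × L = 1.767146 × 2029.581546 = 3586.566642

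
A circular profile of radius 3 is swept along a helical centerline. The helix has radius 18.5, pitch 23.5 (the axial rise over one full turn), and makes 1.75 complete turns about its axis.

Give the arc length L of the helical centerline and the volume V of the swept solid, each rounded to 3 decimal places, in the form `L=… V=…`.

2πR = 2π·18.5 = 116.238928
per-turn = √(116.238928² + 23.5²) = √(13511.4884 + 552.25) = √14063.7384 = 118.590634
L = 1.75 × 118.590634 = 207.533609
V = π·3² × L = 28.274334 × 207.533609 = 5867.874557

L=207.534 V=5867.875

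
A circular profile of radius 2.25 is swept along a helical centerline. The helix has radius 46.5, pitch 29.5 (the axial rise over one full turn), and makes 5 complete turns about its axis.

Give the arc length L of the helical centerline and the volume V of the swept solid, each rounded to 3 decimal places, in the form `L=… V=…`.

L=1468.268 V=23351.796

2πR = 2π·46.5 = 292.168117
per-turn = √(292.168117² + 29.5²) = √(85362.2085 + 870.25) = √86232.4585 = 293.653637
L = 5 × 293.653637 = 1468.268185
V = π·2.25² × L = 15.904313 × 1468.268185 = 23351.796494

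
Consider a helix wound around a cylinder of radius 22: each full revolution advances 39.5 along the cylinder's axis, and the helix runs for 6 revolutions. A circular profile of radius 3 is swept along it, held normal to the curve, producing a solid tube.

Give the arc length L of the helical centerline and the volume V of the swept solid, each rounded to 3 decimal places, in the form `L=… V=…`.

2πR = 2π·22 = 138.230077
per-turn = √(138.230077² + 39.5²) = √(19107.5541 + 1560.25) = √20667.8041 = 143.763014
L = 6 × 143.763014 = 862.578082
V = π·3² × L = 28.274334 × 862.578082 = 24388.820703

L=862.578 V=24388.821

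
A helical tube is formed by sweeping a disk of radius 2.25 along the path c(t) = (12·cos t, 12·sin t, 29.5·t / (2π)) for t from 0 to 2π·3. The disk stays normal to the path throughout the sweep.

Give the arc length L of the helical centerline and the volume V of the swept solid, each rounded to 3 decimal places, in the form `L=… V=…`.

L=242.891 V=3863.022

2πR = 2π·12 = 75.398224
per-turn = √(75.398224² + 29.5²) = √(5684.8921 + 870.25) = √6555.1421 = 80.963832
L = 3 × 80.963832 = 242.891497
V = π·2.25² × L = 15.904313 × 242.891497 = 3863.022344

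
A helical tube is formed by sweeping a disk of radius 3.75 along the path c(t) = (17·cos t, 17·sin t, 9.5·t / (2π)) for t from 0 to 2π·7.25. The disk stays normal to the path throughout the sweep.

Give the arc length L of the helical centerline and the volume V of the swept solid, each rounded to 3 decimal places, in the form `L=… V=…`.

2πR = 2π·17 = 106.814150
per-turn = √(106.814150² + 9.5²) = √(11409.2627 + 90.25) = √11499.5127 = 107.235781
L = 7.25 × 107.235781 = 777.459411
V = π·3.75² × L = 44.178647 × 777.459411 = 34347.104632

L=777.459 V=34347.105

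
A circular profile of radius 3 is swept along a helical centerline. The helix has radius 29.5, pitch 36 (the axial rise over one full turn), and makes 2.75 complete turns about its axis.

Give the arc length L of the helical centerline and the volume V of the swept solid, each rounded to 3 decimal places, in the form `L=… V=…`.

2πR = 2π·29.5 = 185.353967
per-turn = √(185.353967² + 36²) = √(34356.0929 + 1296) = √35652.0929 = 188.817618
L = 2.75 × 188.817618 = 519.248450
V = π·3² × L = 28.274334 × 519.248450 = 14681.404040

L=519.248 V=14681.404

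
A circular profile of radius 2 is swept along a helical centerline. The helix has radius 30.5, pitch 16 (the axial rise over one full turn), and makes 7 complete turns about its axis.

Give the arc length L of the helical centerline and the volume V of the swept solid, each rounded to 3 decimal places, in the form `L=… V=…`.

2πR = 2π·30.5 = 191.637152
per-turn = √(191.637152² + 16²) = √(36724.7980 + 256) = √36980.7980 = 192.303921
L = 7 × 192.303921 = 1346.127446
V = π·2² × L = 12.566371 × 1346.127446 = 16915.936380

L=1346.127 V=16915.936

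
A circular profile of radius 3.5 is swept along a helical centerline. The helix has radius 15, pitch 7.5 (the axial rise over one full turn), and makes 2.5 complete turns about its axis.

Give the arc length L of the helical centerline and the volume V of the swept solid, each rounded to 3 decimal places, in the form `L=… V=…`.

2πR = 2π·15 = 94.247780
per-turn = √(94.247780² + 7.5²) = √(8882.6440 + 56.25) = √8938.8940 = 94.545724
L = 2.5 × 94.545724 = 236.364310
V = π·3.5² × L = 38.484510 × 236.364310 = 9096.364671

L=236.364 V=9096.365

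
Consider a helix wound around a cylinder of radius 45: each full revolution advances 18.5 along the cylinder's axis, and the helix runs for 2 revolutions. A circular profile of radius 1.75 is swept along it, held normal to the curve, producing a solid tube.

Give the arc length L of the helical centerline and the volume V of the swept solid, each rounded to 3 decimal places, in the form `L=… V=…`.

L=566.696 V=5452.253

2πR = 2π·45 = 282.743339
per-turn = √(282.743339² + 18.5²) = √(79943.7956 + 342.25) = √80286.0456 = 283.347923
L = 2 × 283.347923 = 566.695847
V = π·1.75² × L = 9.621128 × 566.695847 = 5452.252995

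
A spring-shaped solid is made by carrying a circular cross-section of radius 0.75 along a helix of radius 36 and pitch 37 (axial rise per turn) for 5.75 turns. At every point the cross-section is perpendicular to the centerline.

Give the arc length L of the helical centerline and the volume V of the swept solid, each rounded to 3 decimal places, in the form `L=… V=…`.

L=1317.905 V=2328.930

2πR = 2π·36 = 226.194671
per-turn = √(226.194671² + 37²) = √(51164.0292 + 1369) = √52533.0292 = 229.200849
L = 5.75 × 229.200849 = 1317.904882
V = π·0.75² × L = 1.767146 × 1317.904882 = 2328.930166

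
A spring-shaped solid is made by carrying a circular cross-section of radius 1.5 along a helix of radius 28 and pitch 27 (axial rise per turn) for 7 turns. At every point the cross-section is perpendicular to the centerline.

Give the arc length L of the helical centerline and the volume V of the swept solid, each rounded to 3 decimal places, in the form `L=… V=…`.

L=1245.923 V=8806.910

2πR = 2π·28 = 175.929189
per-turn = √(175.929189² + 27²) = √(30951.0794 + 729) = √31680.0794 = 177.988987
L = 7 × 177.988987 = 1245.922907
V = π·1.5² × L = 7.068583 × 1245.922907 = 8806.910067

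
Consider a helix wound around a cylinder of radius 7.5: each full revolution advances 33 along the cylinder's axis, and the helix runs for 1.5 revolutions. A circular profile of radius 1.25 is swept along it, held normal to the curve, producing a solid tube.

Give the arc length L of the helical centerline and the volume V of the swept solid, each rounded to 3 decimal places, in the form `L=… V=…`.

2πR = 2π·7.5 = 47.123890
per-turn = √(47.123890² + 33²) = √(2220.6610 + 1089) = √3309.6610 = 57.529653
L = 1.5 × 57.529653 = 86.294480
V = π·1.25² × L = 4.908739 × 86.294480 = 423.597037

L=86.294 V=423.597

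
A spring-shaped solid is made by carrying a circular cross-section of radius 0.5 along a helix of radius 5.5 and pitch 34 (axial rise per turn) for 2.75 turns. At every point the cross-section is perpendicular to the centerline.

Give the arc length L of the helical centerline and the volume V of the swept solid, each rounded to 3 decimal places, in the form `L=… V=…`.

2πR = 2π·5.5 = 34.557519
per-turn = √(34.557519² + 34²) = √(1194.2221 + 1156) = √2350.2221 = 48.479090
L = 2.75 × 48.479090 = 133.317497
V = π·0.5² × L = 0.785398 × 133.317497 = 104.707317

L=133.317 V=104.707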